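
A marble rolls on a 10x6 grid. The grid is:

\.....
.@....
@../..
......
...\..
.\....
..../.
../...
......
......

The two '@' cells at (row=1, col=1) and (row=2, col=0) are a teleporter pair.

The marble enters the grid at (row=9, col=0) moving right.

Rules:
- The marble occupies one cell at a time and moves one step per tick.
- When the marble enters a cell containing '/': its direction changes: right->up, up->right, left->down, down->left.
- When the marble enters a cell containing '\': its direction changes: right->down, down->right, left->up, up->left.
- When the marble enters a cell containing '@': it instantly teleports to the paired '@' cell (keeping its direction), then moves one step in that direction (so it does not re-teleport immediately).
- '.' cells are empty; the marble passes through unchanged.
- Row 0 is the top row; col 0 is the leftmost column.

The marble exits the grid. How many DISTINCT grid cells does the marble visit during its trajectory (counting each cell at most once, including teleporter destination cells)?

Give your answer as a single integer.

Step 1: enter (9,0), '.' pass, move right to (9,1)
Step 2: enter (9,1), '.' pass, move right to (9,2)
Step 3: enter (9,2), '.' pass, move right to (9,3)
Step 4: enter (9,3), '.' pass, move right to (9,4)
Step 5: enter (9,4), '.' pass, move right to (9,5)
Step 6: enter (9,5), '.' pass, move right to (9,6)
Step 7: at (9,6) — EXIT via right edge, pos 9
Distinct cells visited: 6 (path length 6)

Answer: 6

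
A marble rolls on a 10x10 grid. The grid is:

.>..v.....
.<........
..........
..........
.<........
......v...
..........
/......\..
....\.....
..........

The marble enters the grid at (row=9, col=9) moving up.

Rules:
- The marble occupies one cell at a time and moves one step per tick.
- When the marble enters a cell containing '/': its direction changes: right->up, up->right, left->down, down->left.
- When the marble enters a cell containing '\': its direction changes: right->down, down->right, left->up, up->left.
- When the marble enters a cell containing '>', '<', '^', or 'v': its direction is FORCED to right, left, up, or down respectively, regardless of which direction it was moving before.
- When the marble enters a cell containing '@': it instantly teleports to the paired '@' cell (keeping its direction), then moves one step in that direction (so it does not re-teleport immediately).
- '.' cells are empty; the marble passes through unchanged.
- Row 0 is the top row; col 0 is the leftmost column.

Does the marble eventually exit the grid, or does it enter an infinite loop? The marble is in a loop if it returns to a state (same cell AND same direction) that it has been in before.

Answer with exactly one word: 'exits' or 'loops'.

Step 1: enter (9,9), '.' pass, move up to (8,9)
Step 2: enter (8,9), '.' pass, move up to (7,9)
Step 3: enter (7,9), '.' pass, move up to (6,9)
Step 4: enter (6,9), '.' pass, move up to (5,9)
Step 5: enter (5,9), '.' pass, move up to (4,9)
Step 6: enter (4,9), '.' pass, move up to (3,9)
Step 7: enter (3,9), '.' pass, move up to (2,9)
Step 8: enter (2,9), '.' pass, move up to (1,9)
Step 9: enter (1,9), '.' pass, move up to (0,9)
Step 10: enter (0,9), '.' pass, move up to (-1,9)
Step 11: at (-1,9) — EXIT via top edge, pos 9

Answer: exits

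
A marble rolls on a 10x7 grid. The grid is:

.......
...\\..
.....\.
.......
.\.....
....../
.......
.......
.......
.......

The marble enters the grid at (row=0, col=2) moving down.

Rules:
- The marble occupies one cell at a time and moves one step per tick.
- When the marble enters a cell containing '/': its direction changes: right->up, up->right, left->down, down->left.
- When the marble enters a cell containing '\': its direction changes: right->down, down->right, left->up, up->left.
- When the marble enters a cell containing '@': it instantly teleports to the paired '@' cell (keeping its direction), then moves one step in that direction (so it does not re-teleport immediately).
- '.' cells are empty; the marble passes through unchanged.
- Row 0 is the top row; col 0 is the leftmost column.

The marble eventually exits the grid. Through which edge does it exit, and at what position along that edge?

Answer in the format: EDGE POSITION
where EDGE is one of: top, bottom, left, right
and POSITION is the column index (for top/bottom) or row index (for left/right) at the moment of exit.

Step 1: enter (0,2), '.' pass, move down to (1,2)
Step 2: enter (1,2), '.' pass, move down to (2,2)
Step 3: enter (2,2), '.' pass, move down to (3,2)
Step 4: enter (3,2), '.' pass, move down to (4,2)
Step 5: enter (4,2), '.' pass, move down to (5,2)
Step 6: enter (5,2), '.' pass, move down to (6,2)
Step 7: enter (6,2), '.' pass, move down to (7,2)
Step 8: enter (7,2), '.' pass, move down to (8,2)
Step 9: enter (8,2), '.' pass, move down to (9,2)
Step 10: enter (9,2), '.' pass, move down to (10,2)
Step 11: at (10,2) — EXIT via bottom edge, pos 2

Answer: bottom 2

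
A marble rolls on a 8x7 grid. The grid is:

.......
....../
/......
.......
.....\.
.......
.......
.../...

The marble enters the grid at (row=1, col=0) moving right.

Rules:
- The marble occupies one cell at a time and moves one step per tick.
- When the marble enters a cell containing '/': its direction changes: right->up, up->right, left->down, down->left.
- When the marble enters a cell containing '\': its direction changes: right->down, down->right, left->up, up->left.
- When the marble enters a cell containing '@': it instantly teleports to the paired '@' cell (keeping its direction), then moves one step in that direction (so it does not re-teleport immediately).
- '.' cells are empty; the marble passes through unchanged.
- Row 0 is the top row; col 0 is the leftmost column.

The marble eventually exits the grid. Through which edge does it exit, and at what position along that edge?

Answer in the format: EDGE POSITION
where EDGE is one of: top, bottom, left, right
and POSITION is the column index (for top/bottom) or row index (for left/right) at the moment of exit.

Answer: top 6

Derivation:
Step 1: enter (1,0), '.' pass, move right to (1,1)
Step 2: enter (1,1), '.' pass, move right to (1,2)
Step 3: enter (1,2), '.' pass, move right to (1,3)
Step 4: enter (1,3), '.' pass, move right to (1,4)
Step 5: enter (1,4), '.' pass, move right to (1,5)
Step 6: enter (1,5), '.' pass, move right to (1,6)
Step 7: enter (1,6), '/' deflects right->up, move up to (0,6)
Step 8: enter (0,6), '.' pass, move up to (-1,6)
Step 9: at (-1,6) — EXIT via top edge, pos 6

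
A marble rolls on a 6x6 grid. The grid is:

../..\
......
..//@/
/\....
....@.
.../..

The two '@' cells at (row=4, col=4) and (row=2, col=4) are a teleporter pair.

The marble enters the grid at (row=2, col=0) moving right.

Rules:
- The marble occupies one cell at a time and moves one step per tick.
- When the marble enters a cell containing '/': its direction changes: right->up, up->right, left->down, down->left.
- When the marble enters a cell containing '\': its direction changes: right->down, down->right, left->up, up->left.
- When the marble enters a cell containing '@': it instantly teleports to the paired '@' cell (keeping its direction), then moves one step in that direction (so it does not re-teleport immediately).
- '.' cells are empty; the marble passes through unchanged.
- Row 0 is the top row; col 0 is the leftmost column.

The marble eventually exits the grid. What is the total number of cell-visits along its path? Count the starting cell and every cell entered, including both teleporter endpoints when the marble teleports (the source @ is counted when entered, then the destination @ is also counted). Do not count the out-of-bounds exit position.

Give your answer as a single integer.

Step 1: enter (2,0), '.' pass, move right to (2,1)
Step 2: enter (2,1), '.' pass, move right to (2,2)
Step 3: enter (2,2), '/' deflects right->up, move up to (1,2)
Step 4: enter (1,2), '.' pass, move up to (0,2)
Step 5: enter (0,2), '/' deflects up->right, move right to (0,3)
Step 6: enter (0,3), '.' pass, move right to (0,4)
Step 7: enter (0,4), '.' pass, move right to (0,5)
Step 8: enter (0,5), '\' deflects right->down, move down to (1,5)
Step 9: enter (1,5), '.' pass, move down to (2,5)
Step 10: enter (2,5), '/' deflects down->left, move left to (2,4)
Step 11: enter (2,4), '@' teleport (2,4)->(4,4), also enter (4,4), move left to (4,3)
Step 12: enter (4,3), '.' pass, move left to (4,2)
Step 13: enter (4,2), '.' pass, move left to (4,1)
Step 14: enter (4,1), '.' pass, move left to (4,0)
Step 15: enter (4,0), '.' pass, move left to (4,-1)
Step 16: at (4,-1) — EXIT via left edge, pos 4
Path length (cell visits): 16

Answer: 16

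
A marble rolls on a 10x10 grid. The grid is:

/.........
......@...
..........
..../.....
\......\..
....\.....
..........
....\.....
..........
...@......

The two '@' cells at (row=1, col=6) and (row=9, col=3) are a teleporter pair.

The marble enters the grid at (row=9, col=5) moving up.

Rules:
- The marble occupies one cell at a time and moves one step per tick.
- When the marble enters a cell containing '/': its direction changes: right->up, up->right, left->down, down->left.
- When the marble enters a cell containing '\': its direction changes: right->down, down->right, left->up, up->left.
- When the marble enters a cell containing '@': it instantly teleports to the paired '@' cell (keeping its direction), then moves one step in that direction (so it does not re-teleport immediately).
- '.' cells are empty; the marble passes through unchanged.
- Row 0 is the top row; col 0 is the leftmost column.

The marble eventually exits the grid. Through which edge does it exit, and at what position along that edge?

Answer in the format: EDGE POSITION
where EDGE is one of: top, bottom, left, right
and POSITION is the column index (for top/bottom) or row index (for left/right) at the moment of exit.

Answer: top 5

Derivation:
Step 1: enter (9,5), '.' pass, move up to (8,5)
Step 2: enter (8,5), '.' pass, move up to (7,5)
Step 3: enter (7,5), '.' pass, move up to (6,5)
Step 4: enter (6,5), '.' pass, move up to (5,5)
Step 5: enter (5,5), '.' pass, move up to (4,5)
Step 6: enter (4,5), '.' pass, move up to (3,5)
Step 7: enter (3,5), '.' pass, move up to (2,5)
Step 8: enter (2,5), '.' pass, move up to (1,5)
Step 9: enter (1,5), '.' pass, move up to (0,5)
Step 10: enter (0,5), '.' pass, move up to (-1,5)
Step 11: at (-1,5) — EXIT via top edge, pos 5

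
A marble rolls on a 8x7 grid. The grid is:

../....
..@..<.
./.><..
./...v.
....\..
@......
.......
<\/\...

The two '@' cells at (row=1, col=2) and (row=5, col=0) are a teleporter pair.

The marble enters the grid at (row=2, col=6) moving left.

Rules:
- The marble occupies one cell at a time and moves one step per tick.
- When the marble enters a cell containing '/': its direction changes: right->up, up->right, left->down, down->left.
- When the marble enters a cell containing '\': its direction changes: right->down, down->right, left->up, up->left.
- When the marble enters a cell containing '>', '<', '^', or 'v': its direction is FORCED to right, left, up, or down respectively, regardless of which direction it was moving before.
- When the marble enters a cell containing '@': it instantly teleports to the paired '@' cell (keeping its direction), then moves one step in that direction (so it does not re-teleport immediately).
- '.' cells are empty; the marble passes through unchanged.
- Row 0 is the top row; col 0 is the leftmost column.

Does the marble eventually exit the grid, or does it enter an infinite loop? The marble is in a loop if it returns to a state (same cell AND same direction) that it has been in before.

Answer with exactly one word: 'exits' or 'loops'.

Step 1: enter (2,6), '.' pass, move left to (2,5)
Step 2: enter (2,5), '.' pass, move left to (2,4)
Step 3: enter (2,4), '<' forces left->left, move left to (2,3)
Step 4: enter (2,3), '>' forces left->right, move right to (2,4)
Step 5: enter (2,4), '<' forces right->left, move left to (2,3)
Step 6: at (2,3) dir=left — LOOP DETECTED (seen before)

Answer: loops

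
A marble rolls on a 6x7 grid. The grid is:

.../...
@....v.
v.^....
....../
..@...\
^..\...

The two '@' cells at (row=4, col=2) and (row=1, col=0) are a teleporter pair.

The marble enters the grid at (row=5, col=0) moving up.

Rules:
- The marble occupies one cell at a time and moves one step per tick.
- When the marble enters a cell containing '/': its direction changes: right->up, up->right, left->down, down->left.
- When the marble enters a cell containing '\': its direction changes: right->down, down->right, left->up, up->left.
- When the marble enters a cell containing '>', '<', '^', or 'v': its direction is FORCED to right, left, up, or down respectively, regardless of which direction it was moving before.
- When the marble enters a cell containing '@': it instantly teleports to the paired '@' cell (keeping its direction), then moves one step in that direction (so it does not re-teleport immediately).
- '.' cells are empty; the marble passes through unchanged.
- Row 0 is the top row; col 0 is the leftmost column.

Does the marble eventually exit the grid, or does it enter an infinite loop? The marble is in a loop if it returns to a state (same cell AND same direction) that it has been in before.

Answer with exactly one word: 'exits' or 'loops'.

Answer: loops

Derivation:
Step 1: enter (5,0), '^' forces up->up, move up to (4,0)
Step 2: enter (4,0), '.' pass, move up to (3,0)
Step 3: enter (3,0), '.' pass, move up to (2,0)
Step 4: enter (2,0), 'v' forces up->down, move down to (3,0)
Step 5: enter (3,0), '.' pass, move down to (4,0)
Step 6: enter (4,0), '.' pass, move down to (5,0)
Step 7: enter (5,0), '^' forces down->up, move up to (4,0)
Step 8: at (4,0) dir=up — LOOP DETECTED (seen before)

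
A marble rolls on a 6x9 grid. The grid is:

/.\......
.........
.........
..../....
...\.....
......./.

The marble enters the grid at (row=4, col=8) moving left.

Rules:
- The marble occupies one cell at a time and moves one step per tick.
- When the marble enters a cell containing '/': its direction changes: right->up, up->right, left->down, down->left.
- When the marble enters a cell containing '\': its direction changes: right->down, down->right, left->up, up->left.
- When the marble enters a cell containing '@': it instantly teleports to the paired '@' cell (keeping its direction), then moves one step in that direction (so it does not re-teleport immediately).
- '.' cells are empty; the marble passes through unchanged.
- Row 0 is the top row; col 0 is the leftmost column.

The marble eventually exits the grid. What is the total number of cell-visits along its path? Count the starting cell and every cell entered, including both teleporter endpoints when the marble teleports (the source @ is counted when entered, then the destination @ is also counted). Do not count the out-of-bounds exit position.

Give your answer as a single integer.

Answer: 10

Derivation:
Step 1: enter (4,8), '.' pass, move left to (4,7)
Step 2: enter (4,7), '.' pass, move left to (4,6)
Step 3: enter (4,6), '.' pass, move left to (4,5)
Step 4: enter (4,5), '.' pass, move left to (4,4)
Step 5: enter (4,4), '.' pass, move left to (4,3)
Step 6: enter (4,3), '\' deflects left->up, move up to (3,3)
Step 7: enter (3,3), '.' pass, move up to (2,3)
Step 8: enter (2,3), '.' pass, move up to (1,3)
Step 9: enter (1,3), '.' pass, move up to (0,3)
Step 10: enter (0,3), '.' pass, move up to (-1,3)
Step 11: at (-1,3) — EXIT via top edge, pos 3
Path length (cell visits): 10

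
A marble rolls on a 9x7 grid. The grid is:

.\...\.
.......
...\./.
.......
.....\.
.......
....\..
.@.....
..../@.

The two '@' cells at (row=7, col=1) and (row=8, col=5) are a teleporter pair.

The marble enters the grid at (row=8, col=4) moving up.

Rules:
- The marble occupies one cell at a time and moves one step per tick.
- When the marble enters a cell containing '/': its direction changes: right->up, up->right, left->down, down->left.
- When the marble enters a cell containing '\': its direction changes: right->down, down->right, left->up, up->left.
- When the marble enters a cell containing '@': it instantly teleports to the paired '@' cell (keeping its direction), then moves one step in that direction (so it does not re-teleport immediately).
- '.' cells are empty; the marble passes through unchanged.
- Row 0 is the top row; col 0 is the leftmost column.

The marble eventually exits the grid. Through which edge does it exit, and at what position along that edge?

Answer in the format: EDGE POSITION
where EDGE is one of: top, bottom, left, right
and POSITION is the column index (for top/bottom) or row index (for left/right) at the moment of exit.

Step 1: enter (8,4), '/' deflects up->right, move right to (8,5)
Step 2: enter (8,5), '@' teleport (8,5)->(7,1), also enter (7,1), move right to (7,2)
Step 3: enter (7,2), '.' pass, move right to (7,3)
Step 4: enter (7,3), '.' pass, move right to (7,4)
Step 5: enter (7,4), '.' pass, move right to (7,5)
Step 6: enter (7,5), '.' pass, move right to (7,6)
Step 7: enter (7,6), '.' pass, move right to (7,7)
Step 8: at (7,7) — EXIT via right edge, pos 7

Answer: right 7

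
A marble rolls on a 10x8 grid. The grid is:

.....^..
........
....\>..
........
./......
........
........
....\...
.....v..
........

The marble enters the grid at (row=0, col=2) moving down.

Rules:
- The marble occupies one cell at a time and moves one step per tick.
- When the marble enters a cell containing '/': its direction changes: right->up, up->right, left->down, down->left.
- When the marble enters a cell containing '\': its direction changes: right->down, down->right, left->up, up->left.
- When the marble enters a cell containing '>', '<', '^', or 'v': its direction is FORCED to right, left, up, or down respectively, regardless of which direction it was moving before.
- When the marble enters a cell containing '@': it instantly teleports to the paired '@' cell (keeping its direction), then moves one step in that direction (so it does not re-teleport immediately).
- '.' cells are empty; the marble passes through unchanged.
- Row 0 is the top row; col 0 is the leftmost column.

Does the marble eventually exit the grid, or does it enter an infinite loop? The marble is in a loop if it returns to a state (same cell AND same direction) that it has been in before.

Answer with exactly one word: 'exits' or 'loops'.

Answer: exits

Derivation:
Step 1: enter (0,2), '.' pass, move down to (1,2)
Step 2: enter (1,2), '.' pass, move down to (2,2)
Step 3: enter (2,2), '.' pass, move down to (3,2)
Step 4: enter (3,2), '.' pass, move down to (4,2)
Step 5: enter (4,2), '.' pass, move down to (5,2)
Step 6: enter (5,2), '.' pass, move down to (6,2)
Step 7: enter (6,2), '.' pass, move down to (7,2)
Step 8: enter (7,2), '.' pass, move down to (8,2)
Step 9: enter (8,2), '.' pass, move down to (9,2)
Step 10: enter (9,2), '.' pass, move down to (10,2)
Step 11: at (10,2) — EXIT via bottom edge, pos 2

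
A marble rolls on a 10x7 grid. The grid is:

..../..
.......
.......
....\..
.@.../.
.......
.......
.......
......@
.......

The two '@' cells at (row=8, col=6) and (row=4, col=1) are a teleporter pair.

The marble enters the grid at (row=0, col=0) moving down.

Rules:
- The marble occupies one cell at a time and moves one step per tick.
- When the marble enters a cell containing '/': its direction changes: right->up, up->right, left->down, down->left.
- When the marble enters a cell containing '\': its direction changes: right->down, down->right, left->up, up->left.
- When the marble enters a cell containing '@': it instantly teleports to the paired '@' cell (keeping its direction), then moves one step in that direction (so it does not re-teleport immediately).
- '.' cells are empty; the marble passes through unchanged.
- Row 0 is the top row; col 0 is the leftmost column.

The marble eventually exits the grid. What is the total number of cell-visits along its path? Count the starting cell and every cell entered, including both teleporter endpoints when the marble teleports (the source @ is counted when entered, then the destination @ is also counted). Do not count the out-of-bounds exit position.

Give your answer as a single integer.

Answer: 10

Derivation:
Step 1: enter (0,0), '.' pass, move down to (1,0)
Step 2: enter (1,0), '.' pass, move down to (2,0)
Step 3: enter (2,0), '.' pass, move down to (3,0)
Step 4: enter (3,0), '.' pass, move down to (4,0)
Step 5: enter (4,0), '.' pass, move down to (5,0)
Step 6: enter (5,0), '.' pass, move down to (6,0)
Step 7: enter (6,0), '.' pass, move down to (7,0)
Step 8: enter (7,0), '.' pass, move down to (8,0)
Step 9: enter (8,0), '.' pass, move down to (9,0)
Step 10: enter (9,0), '.' pass, move down to (10,0)
Step 11: at (10,0) — EXIT via bottom edge, pos 0
Path length (cell visits): 10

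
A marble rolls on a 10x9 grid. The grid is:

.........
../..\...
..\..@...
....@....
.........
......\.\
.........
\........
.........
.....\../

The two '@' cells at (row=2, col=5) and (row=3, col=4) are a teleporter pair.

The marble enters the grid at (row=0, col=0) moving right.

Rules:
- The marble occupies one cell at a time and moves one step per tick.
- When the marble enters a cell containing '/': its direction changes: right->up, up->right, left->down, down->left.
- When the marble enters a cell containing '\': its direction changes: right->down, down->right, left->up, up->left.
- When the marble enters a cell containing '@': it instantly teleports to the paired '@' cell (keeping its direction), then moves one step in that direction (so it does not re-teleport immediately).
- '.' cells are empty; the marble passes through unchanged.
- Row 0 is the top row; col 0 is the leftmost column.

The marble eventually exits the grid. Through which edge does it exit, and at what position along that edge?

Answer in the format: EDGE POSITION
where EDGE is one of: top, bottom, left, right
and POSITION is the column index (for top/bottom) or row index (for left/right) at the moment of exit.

Answer: right 0

Derivation:
Step 1: enter (0,0), '.' pass, move right to (0,1)
Step 2: enter (0,1), '.' pass, move right to (0,2)
Step 3: enter (0,2), '.' pass, move right to (0,3)
Step 4: enter (0,3), '.' pass, move right to (0,4)
Step 5: enter (0,4), '.' pass, move right to (0,5)
Step 6: enter (0,5), '.' pass, move right to (0,6)
Step 7: enter (0,6), '.' pass, move right to (0,7)
Step 8: enter (0,7), '.' pass, move right to (0,8)
Step 9: enter (0,8), '.' pass, move right to (0,9)
Step 10: at (0,9) — EXIT via right edge, pos 0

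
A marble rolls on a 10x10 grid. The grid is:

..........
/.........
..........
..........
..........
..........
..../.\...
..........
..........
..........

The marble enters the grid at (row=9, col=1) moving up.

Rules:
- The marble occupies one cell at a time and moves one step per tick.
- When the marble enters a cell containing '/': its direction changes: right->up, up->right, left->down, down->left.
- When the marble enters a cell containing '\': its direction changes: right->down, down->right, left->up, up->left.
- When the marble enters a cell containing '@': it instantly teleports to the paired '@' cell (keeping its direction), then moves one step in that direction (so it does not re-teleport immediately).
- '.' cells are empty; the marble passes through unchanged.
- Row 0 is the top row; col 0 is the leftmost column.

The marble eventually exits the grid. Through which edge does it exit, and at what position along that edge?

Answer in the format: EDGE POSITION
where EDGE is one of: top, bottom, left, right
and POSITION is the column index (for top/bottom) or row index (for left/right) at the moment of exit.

Answer: top 1

Derivation:
Step 1: enter (9,1), '.' pass, move up to (8,1)
Step 2: enter (8,1), '.' pass, move up to (7,1)
Step 3: enter (7,1), '.' pass, move up to (6,1)
Step 4: enter (6,1), '.' pass, move up to (5,1)
Step 5: enter (5,1), '.' pass, move up to (4,1)
Step 6: enter (4,1), '.' pass, move up to (3,1)
Step 7: enter (3,1), '.' pass, move up to (2,1)
Step 8: enter (2,1), '.' pass, move up to (1,1)
Step 9: enter (1,1), '.' pass, move up to (0,1)
Step 10: enter (0,1), '.' pass, move up to (-1,1)
Step 11: at (-1,1) — EXIT via top edge, pos 1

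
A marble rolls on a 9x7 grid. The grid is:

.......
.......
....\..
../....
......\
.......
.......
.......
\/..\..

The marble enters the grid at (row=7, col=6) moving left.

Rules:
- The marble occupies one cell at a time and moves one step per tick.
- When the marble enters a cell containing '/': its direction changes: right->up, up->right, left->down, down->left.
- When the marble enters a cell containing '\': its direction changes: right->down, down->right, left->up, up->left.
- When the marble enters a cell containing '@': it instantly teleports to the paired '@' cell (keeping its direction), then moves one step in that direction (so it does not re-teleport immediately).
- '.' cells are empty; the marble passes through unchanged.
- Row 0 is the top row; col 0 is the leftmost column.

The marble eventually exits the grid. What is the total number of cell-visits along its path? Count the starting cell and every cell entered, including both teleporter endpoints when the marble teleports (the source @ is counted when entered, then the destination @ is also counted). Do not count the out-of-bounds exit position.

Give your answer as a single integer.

Step 1: enter (7,6), '.' pass, move left to (7,5)
Step 2: enter (7,5), '.' pass, move left to (7,4)
Step 3: enter (7,4), '.' pass, move left to (7,3)
Step 4: enter (7,3), '.' pass, move left to (7,2)
Step 5: enter (7,2), '.' pass, move left to (7,1)
Step 6: enter (7,1), '.' pass, move left to (7,0)
Step 7: enter (7,0), '.' pass, move left to (7,-1)
Step 8: at (7,-1) — EXIT via left edge, pos 7
Path length (cell visits): 7

Answer: 7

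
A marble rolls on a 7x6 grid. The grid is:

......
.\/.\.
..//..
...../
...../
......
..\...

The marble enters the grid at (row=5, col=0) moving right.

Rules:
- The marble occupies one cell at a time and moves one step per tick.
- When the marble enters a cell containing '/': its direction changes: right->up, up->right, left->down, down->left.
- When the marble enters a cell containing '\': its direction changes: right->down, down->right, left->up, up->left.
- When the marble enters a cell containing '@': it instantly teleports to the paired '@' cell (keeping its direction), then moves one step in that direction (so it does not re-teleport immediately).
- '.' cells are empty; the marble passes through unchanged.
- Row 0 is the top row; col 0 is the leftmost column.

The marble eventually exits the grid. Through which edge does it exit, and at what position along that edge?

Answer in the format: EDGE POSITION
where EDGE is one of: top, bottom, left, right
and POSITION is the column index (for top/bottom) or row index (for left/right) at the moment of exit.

Answer: right 5

Derivation:
Step 1: enter (5,0), '.' pass, move right to (5,1)
Step 2: enter (5,1), '.' pass, move right to (5,2)
Step 3: enter (5,2), '.' pass, move right to (5,3)
Step 4: enter (5,3), '.' pass, move right to (5,4)
Step 5: enter (5,4), '.' pass, move right to (5,5)
Step 6: enter (5,5), '.' pass, move right to (5,6)
Step 7: at (5,6) — EXIT via right edge, pos 5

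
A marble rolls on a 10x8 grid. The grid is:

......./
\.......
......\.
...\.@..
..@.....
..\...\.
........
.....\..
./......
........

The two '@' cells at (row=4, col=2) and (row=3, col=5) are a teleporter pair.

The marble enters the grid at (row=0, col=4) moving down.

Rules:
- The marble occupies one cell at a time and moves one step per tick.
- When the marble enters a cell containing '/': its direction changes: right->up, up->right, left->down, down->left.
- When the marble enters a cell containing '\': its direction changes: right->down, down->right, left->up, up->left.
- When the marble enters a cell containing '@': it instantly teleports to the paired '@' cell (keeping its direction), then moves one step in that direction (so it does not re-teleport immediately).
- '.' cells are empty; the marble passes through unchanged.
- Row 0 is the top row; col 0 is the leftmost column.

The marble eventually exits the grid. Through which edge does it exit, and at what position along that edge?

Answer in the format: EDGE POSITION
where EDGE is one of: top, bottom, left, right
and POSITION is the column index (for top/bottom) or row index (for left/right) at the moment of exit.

Answer: bottom 4

Derivation:
Step 1: enter (0,4), '.' pass, move down to (1,4)
Step 2: enter (1,4), '.' pass, move down to (2,4)
Step 3: enter (2,4), '.' pass, move down to (3,4)
Step 4: enter (3,4), '.' pass, move down to (4,4)
Step 5: enter (4,4), '.' pass, move down to (5,4)
Step 6: enter (5,4), '.' pass, move down to (6,4)
Step 7: enter (6,4), '.' pass, move down to (7,4)
Step 8: enter (7,4), '.' pass, move down to (8,4)
Step 9: enter (8,4), '.' pass, move down to (9,4)
Step 10: enter (9,4), '.' pass, move down to (10,4)
Step 11: at (10,4) — EXIT via bottom edge, pos 4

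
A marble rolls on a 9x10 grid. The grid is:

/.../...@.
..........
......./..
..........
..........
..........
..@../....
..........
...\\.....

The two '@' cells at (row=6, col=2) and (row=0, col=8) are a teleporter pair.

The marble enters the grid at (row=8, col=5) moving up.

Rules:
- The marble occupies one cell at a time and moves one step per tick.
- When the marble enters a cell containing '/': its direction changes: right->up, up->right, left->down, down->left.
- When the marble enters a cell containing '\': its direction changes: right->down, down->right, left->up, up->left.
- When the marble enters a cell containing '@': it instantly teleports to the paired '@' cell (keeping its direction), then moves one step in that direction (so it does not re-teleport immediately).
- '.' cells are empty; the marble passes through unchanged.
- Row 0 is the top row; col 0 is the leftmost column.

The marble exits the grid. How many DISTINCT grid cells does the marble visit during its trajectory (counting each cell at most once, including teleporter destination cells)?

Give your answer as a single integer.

Step 1: enter (8,5), '.' pass, move up to (7,5)
Step 2: enter (7,5), '.' pass, move up to (6,5)
Step 3: enter (6,5), '/' deflects up->right, move right to (6,6)
Step 4: enter (6,6), '.' pass, move right to (6,7)
Step 5: enter (6,7), '.' pass, move right to (6,8)
Step 6: enter (6,8), '.' pass, move right to (6,9)
Step 7: enter (6,9), '.' pass, move right to (6,10)
Step 8: at (6,10) — EXIT via right edge, pos 6
Distinct cells visited: 7 (path length 7)

Answer: 7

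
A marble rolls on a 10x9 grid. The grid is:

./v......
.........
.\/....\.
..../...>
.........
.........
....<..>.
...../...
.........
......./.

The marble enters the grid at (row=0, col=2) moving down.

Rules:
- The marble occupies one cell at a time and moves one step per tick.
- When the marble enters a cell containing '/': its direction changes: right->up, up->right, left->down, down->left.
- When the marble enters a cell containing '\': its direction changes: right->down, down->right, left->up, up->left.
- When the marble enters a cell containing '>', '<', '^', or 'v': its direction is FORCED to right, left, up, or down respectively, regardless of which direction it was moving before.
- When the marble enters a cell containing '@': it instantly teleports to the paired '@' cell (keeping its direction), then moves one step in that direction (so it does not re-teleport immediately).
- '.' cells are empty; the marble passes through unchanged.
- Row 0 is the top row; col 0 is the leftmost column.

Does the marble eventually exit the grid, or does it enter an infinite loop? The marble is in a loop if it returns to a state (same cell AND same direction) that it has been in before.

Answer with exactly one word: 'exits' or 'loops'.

Step 1: enter (0,2), 'v' forces down->down, move down to (1,2)
Step 2: enter (1,2), '.' pass, move down to (2,2)
Step 3: enter (2,2), '/' deflects down->left, move left to (2,1)
Step 4: enter (2,1), '\' deflects left->up, move up to (1,1)
Step 5: enter (1,1), '.' pass, move up to (0,1)
Step 6: enter (0,1), '/' deflects up->right, move right to (0,2)
Step 7: enter (0,2), 'v' forces right->down, move down to (1,2)
Step 8: at (1,2) dir=down — LOOP DETECTED (seen before)

Answer: loops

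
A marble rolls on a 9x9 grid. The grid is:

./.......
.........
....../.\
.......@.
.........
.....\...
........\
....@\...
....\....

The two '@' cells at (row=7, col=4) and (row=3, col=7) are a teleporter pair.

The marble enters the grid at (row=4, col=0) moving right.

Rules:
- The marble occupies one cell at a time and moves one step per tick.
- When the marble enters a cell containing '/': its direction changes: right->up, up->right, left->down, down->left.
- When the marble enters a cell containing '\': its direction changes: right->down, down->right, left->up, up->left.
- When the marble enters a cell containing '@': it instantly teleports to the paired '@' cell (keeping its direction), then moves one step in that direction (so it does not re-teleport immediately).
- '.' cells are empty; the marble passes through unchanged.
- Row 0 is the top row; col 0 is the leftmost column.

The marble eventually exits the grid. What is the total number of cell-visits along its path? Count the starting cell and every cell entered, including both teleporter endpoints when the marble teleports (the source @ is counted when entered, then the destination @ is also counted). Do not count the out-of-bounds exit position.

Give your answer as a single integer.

Step 1: enter (4,0), '.' pass, move right to (4,1)
Step 2: enter (4,1), '.' pass, move right to (4,2)
Step 3: enter (4,2), '.' pass, move right to (4,3)
Step 4: enter (4,3), '.' pass, move right to (4,4)
Step 5: enter (4,4), '.' pass, move right to (4,5)
Step 6: enter (4,5), '.' pass, move right to (4,6)
Step 7: enter (4,6), '.' pass, move right to (4,7)
Step 8: enter (4,7), '.' pass, move right to (4,8)
Step 9: enter (4,8), '.' pass, move right to (4,9)
Step 10: at (4,9) — EXIT via right edge, pos 4
Path length (cell visits): 9

Answer: 9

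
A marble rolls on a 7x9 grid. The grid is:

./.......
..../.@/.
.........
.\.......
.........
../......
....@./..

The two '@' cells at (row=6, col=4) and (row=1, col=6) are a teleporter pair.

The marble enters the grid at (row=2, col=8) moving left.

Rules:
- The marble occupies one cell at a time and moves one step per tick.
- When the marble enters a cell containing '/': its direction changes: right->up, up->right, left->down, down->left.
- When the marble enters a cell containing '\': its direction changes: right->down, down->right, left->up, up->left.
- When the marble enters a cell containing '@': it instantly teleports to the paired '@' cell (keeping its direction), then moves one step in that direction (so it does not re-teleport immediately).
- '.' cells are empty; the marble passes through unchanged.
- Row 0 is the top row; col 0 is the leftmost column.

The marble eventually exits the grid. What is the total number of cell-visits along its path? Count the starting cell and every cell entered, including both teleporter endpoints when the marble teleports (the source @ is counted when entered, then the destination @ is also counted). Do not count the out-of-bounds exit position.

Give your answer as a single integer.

Step 1: enter (2,8), '.' pass, move left to (2,7)
Step 2: enter (2,7), '.' pass, move left to (2,6)
Step 3: enter (2,6), '.' pass, move left to (2,5)
Step 4: enter (2,5), '.' pass, move left to (2,4)
Step 5: enter (2,4), '.' pass, move left to (2,3)
Step 6: enter (2,3), '.' pass, move left to (2,2)
Step 7: enter (2,2), '.' pass, move left to (2,1)
Step 8: enter (2,1), '.' pass, move left to (2,0)
Step 9: enter (2,0), '.' pass, move left to (2,-1)
Step 10: at (2,-1) — EXIT via left edge, pos 2
Path length (cell visits): 9

Answer: 9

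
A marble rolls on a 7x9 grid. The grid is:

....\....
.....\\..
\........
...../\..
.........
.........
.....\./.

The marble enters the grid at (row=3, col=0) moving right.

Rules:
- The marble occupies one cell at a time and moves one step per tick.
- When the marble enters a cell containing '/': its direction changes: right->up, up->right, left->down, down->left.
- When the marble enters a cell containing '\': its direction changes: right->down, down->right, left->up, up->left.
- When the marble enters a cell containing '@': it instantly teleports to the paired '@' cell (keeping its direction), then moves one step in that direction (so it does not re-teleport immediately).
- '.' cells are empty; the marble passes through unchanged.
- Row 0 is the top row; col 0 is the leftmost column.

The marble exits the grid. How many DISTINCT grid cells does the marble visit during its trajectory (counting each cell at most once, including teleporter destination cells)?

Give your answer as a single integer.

Step 1: enter (3,0), '.' pass, move right to (3,1)
Step 2: enter (3,1), '.' pass, move right to (3,2)
Step 3: enter (3,2), '.' pass, move right to (3,3)
Step 4: enter (3,3), '.' pass, move right to (3,4)
Step 5: enter (3,4), '.' pass, move right to (3,5)
Step 6: enter (3,5), '/' deflects right->up, move up to (2,5)
Step 7: enter (2,5), '.' pass, move up to (1,5)
Step 8: enter (1,5), '\' deflects up->left, move left to (1,4)
Step 9: enter (1,4), '.' pass, move left to (1,3)
Step 10: enter (1,3), '.' pass, move left to (1,2)
Step 11: enter (1,2), '.' pass, move left to (1,1)
Step 12: enter (1,1), '.' pass, move left to (1,0)
Step 13: enter (1,0), '.' pass, move left to (1,-1)
Step 14: at (1,-1) — EXIT via left edge, pos 1
Distinct cells visited: 13 (path length 13)

Answer: 13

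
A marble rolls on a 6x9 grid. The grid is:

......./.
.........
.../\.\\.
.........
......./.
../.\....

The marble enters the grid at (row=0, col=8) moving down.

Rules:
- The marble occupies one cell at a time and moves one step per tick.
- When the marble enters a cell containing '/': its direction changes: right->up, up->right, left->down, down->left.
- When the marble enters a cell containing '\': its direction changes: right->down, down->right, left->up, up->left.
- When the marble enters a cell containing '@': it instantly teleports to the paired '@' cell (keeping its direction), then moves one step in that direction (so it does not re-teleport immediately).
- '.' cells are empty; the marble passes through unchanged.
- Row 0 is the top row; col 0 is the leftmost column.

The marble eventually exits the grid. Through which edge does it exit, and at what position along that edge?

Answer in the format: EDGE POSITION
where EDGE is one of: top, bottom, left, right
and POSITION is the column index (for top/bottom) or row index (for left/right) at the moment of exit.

Step 1: enter (0,8), '.' pass, move down to (1,8)
Step 2: enter (1,8), '.' pass, move down to (2,8)
Step 3: enter (2,8), '.' pass, move down to (3,8)
Step 4: enter (3,8), '.' pass, move down to (4,8)
Step 5: enter (4,8), '.' pass, move down to (5,8)
Step 6: enter (5,8), '.' pass, move down to (6,8)
Step 7: at (6,8) — EXIT via bottom edge, pos 8

Answer: bottom 8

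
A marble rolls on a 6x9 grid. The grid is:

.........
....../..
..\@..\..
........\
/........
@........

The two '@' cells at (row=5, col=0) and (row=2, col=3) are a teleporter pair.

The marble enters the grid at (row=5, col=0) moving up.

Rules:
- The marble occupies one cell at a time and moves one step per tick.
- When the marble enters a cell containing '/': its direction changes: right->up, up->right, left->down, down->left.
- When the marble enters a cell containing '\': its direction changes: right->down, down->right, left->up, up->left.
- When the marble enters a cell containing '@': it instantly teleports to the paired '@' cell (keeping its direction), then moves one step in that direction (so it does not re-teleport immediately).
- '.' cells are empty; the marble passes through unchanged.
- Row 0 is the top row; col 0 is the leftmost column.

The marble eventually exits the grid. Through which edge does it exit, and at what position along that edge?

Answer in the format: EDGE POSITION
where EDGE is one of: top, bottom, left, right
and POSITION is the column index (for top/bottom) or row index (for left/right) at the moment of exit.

Step 1: enter (5,0), '@' teleport (5,0)->(2,3), also enter (2,3), move up to (1,3)
Step 2: enter (1,3), '.' pass, move up to (0,3)
Step 3: enter (0,3), '.' pass, move up to (-1,3)
Step 4: at (-1,3) — EXIT via top edge, pos 3

Answer: top 3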